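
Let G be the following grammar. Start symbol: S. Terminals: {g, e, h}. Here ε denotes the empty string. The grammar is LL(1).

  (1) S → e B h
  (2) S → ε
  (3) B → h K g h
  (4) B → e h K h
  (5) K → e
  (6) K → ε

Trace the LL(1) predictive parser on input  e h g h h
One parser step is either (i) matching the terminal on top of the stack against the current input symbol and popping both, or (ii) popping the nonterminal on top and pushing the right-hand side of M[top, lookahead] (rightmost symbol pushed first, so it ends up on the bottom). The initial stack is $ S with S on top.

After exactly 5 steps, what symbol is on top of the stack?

step 1: stack=$ S  input=e h g h h $  — expand S → e B h
step 2: stack=$ h B e  input=e h g h h $  — match e
step 3: stack=$ h B  input=h g h h $  — expand B → h K g h
step 4: stack=$ h h g K h  input=h g h h $  — match h
step 5: stack=$ h h g K  input=g h h $  — expand K → ε
Stack after step 5: $ h h g (top = g).

g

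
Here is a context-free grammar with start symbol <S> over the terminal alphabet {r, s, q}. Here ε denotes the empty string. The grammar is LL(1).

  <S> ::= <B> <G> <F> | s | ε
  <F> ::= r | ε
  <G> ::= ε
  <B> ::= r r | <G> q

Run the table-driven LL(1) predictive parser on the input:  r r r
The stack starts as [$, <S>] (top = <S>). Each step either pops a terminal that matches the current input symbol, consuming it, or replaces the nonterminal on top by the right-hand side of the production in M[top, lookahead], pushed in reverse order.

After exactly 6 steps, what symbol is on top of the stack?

     Stack          Input    Action
  1  $ <S>          r r r $  expand <S> ::= <B> <G> <F>
  2  $ <F> <G> <B>  r r r $  expand <B> ::= r r
  3  $ <F> <G> r r  r r r $  match r
  4  $ <F> <G> r    r r $    match r
  5  $ <F> <G>      r $      expand <G> ::= ε
  6  $ <F>          r $      expand <F> ::= r
Stack after step 6: $ r (top = r).

r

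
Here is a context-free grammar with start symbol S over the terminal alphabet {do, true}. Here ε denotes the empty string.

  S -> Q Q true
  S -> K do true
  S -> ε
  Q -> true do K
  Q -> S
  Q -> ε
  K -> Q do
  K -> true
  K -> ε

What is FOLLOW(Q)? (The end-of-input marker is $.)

{do, true}

FIRST(S): from S->Q Q true we get {do, true}; from S->K do true we get {do, true}; from S->ε we get {ε}. So FIRST(S) = {ε, do, true}.
FIRST(Q): from Q->true do K we get {true}; from Q->S we get {ε, do, true}; from Q->ε we get {ε}. So FIRST(Q) = {ε, do, true}.
FIRST(K): from K->Q do we get {do, true}; from K->true we get {true}; from K->ε we get {ε}. So FIRST(K) = {ε, do, true}.
FOLLOW(S) includes $ since S is the start symbol.
FOLLOW(Q): in S->Q Q true (occurrence 1), Q is followed by Q true with FIRST {do, true}; in S->Q Q true (occurrence 2), Q is followed by true with FIRST {true}; in K->Q do, Q is followed by do with FIRST {do}. Thus FOLLOW(Q) = {do, true}.
FOLLOW(S): in Q->S, the suffix after S is empty, so FOLLOW(S) ⊇ FOLLOW(Q) = {do, true}. Thus FOLLOW(S) = {$, do, true}.
FOLLOW(K): in S->K do true, K is followed by do true with FIRST {do}; in Q->true do K, the suffix after K is empty, so FOLLOW(K) ⊇ FOLLOW(Q) = {do, true}. Thus FOLLOW(K) = {do, true}.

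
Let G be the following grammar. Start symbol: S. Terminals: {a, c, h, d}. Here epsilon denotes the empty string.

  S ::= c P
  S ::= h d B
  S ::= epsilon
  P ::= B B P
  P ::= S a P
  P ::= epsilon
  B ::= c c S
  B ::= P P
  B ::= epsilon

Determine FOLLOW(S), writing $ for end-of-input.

{$, a, c, h}

FIRST(S) = {epsilon, c, h}
FIRST(P) = {epsilon, a, c, h}  (via B B P, S a P)
FIRST(B) = {epsilon, a, c, h}  (via P P)
FOLLOW(S) includes $ since S is the start symbol.
FOLLOW(S): in P::=S a P, S is followed by a P with FIRST {a}; in B::=c c S, the suffix after S is empty, so FOLLOW(S) ⊇ FOLLOW(B) = {$, a, c, h}. Thus FOLLOW(S) = {$, a, c, h}.
FOLLOW(P): in S::=c P, the suffix after P is empty, so FOLLOW(P) ⊇ FOLLOW(S) = {$, a, c, h}; in P::=B B P, the suffix after P is empty (adds nothing new); in P::=S a P, the suffix after P is empty (adds nothing new); in B::=P P (occurrence 1), P is followed by P with FIRST {epsilon, a, c, h}; in B::=P P (occurrence 1), the suffix after P is nullable, so FOLLOW(P) ⊇ FOLLOW(B) = {$, a, c, h}; in B::=P P (occurrence 2), the suffix after P is empty, so FOLLOW(P) ⊇ FOLLOW(B) = {$, a, c, h}. Thus FOLLOW(P) = {$, a, c, h}.
FOLLOW(B): in S::=h d B, the suffix after B is empty, so FOLLOW(B) ⊇ FOLLOW(S) = {$, a, c, h}; in P::=B B P (occurrence 1), B is followed by B P with FIRST {epsilon, a, c, h}; in P::=B B P (occurrence 1), the suffix after B is nullable, so FOLLOW(B) ⊇ FOLLOW(P) = {$, a, c, h}; in P::=B B P (occurrence 2), B is followed by P with FIRST {epsilon, a, c, h}; in P::=B B P (occurrence 2), the suffix after B is nullable, so FOLLOW(B) ⊇ FOLLOW(P) = {$, a, c, h}. Thus FOLLOW(B) = {$, a, c, h}.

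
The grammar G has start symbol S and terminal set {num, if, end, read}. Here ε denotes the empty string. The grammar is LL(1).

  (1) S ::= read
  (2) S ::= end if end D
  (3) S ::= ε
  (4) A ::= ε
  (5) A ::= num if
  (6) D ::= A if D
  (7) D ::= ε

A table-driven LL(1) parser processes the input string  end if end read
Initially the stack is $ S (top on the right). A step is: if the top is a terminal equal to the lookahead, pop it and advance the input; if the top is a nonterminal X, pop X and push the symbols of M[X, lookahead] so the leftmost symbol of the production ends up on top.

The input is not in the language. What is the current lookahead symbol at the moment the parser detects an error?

     Stack           Input              Action
  1  $ S             end if end read $  expand S ::= end if end D
  2  $ D end if end  end if end read $  match end
  3  $ D end if      if end read $      match if
  4  $ D end         end read $         match end
  5  $ D             read $             error: M[D, read] is empty

read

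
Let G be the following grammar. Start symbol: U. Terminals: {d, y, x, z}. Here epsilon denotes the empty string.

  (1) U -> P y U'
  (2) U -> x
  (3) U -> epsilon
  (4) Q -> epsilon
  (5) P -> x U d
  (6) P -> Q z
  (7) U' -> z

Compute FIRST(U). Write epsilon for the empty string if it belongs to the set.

FIRST(Q) = {epsilon}
FIRST(U') = {z}
FIRST(P) = {x, z}  (via Q z)
FIRST(U) = {epsilon, x, z}  (via P y U')

{epsilon, x, z}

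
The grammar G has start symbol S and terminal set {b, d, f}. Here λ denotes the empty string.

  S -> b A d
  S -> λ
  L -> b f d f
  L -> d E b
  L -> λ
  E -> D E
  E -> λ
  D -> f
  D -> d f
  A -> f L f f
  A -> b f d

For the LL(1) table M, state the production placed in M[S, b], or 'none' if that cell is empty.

FIRST(S): from S->b A d we get {b}; from S->λ we get {λ}. So FIRST(S) = {λ, b}.
FIRST(L): from L->b f d f we get {b}; from L->d E b we get {d}; from L->λ we get {λ}. So FIRST(L) = {λ, b, d}.
FIRST(D): from D->f we get {f}; from D->d f we get {d}. So FIRST(D) = {d, f}.
FIRST(A): from A->f L f f we get {f}; from A->b f d we get {b}. So FIRST(A) = {b, f}.
FIRST(E): from E->D E we get {d, f}; from E->λ we get {λ}. So FIRST(E) = {λ, d, f}.
FOLLOW(S) includes $ since S is the start symbol.
FOLLOW(S): S appears on no right-hand side. Thus FOLLOW(S) = {$}.
For S -> b A d: FIRST(b A d) = {b}, so it goes in M[S, t] for t ∈ {b}.
For S -> λ: FIRST(λ) = {λ}, so it goes in M[S, t] for t ∈ {}; since λ ∈ FIRST, also for every t ∈ FOLLOW(S) = {$}.

S -> b A d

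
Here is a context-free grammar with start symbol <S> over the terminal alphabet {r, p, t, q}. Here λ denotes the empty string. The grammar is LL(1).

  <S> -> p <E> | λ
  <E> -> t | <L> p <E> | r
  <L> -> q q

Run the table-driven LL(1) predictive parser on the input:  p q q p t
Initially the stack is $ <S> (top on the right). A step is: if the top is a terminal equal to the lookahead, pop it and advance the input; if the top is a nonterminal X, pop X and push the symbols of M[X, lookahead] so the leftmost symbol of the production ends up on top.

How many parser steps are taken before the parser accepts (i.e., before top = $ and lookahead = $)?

step 1: stack=$ <S>  input=p q q p t $  — expand <S> -> p <E>
step 2: stack=$ <E> p  input=p q q p t $  — match p
step 3: stack=$ <E>  input=q q p t $  — expand <E> -> <L> p <E>
step 4: stack=$ <E> p <L>  input=q q p t $  — expand <L> -> q q
step 5: stack=$ <E> p q q  input=q q p t $  — match q
step 6: stack=$ <E> p q  input=q p t $  — match q
step 7: stack=$ <E> p  input=p t $  — match p
step 8: stack=$ <E>  input=t $  — expand <E> -> t
step 9: stack=$ t  input=t $  — match t
Accept reached after 9 steps.

9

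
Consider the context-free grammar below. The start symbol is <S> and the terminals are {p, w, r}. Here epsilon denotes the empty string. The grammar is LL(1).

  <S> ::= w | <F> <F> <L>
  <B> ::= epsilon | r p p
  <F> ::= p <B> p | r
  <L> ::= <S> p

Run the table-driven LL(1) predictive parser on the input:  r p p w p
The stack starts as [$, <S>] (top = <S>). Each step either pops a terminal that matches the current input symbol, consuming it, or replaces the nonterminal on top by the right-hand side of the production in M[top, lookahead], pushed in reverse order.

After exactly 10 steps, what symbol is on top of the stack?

      Stack          Input        Action
   1  $ <S>          r p p w p $  expand <S> ::= <F> <F> <L>
   2  $ <L> <F> <F>  r p p w p $  expand <F> ::= r
   3  $ <L> <F> r    r p p w p $  match r
   4  $ <L> <F>      p p w p $    expand <F> ::= p <B> p
   5  $ <L> p <B> p  p p w p $    match p
   6  $ <L> p <B>    p w p $      expand <B> ::= epsilon
   7  $ <L> p        p w p $      match p
   8  $ <L>          w p $        expand <L> ::= <S> p
   9  $ p <S>        w p $        expand <S> ::= w
  10  $ p w          w p $        match w
Stack after step 10: $ p (top = p).

p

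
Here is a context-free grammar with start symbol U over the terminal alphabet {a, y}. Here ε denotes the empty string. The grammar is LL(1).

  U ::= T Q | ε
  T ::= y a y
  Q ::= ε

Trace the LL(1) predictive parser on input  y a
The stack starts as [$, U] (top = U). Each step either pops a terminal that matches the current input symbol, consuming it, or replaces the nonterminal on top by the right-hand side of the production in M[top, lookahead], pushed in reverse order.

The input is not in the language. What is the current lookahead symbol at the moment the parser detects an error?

$

     Stack      Input  Action
  1  $ U        y a $  expand U ::= T Q
  2  $ Q T      y a $  expand T ::= y a y
  3  $ Q y a y  y a $  match y
  4  $ Q y a    a $    match a
  5  $ Q y      $      error: top is terminal y but lookahead is $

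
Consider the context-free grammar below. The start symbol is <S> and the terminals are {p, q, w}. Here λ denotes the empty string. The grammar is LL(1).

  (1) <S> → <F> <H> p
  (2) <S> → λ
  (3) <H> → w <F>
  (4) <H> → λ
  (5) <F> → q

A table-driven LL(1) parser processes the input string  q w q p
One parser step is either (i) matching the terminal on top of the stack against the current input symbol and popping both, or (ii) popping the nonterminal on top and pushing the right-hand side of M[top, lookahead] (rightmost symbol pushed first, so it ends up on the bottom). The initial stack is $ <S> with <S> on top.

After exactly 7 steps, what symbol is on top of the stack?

p

     Stack        Input      Action
  1  $ <S>        q w q p $  expand <S> → <F> <H> p
  2  $ p <H> <F>  q w q p $  expand <F> → q
  3  $ p <H> q    q w q p $  match q
  4  $ p <H>      w q p $    expand <H> → w <F>
  5  $ p <F> w    w q p $    match w
  6  $ p <F>      q p $      expand <F> → q
  7  $ p q        q p $      match q
Stack after step 7: $ p (top = p).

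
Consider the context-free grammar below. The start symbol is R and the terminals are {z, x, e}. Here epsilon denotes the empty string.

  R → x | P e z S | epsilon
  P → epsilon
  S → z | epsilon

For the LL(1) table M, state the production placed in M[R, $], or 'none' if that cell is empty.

R → epsilon

FIRST(P): from P→epsilon we get {epsilon}. So FIRST(P) = {epsilon}.
FIRST(S): from S→z we get {z}; from S→epsilon we get {epsilon}. So FIRST(S) = {epsilon, z}.
FIRST(R): from R→x we get {x}; from R→P e z S we get {e}; from R→epsilon we get {epsilon}. So FIRST(R) = {epsilon, e, x}.
FOLLOW(R) includes $ since R is the start symbol.
FOLLOW(R): R appears on no right-hand side. Thus FOLLOW(R) = {$}.
For R → x: FIRST(x) = {x}, so it goes in M[R, t] for t ∈ {x}.
For R → P e z S: FIRST(P e z S) = {e}, so it goes in M[R, t] for t ∈ {e}.
For R → epsilon: FIRST(epsilon) = {epsilon}, so it goes in M[R, t] for t ∈ {}; since epsilon ∈ FIRST, also for every t ∈ FOLLOW(R) = {$}.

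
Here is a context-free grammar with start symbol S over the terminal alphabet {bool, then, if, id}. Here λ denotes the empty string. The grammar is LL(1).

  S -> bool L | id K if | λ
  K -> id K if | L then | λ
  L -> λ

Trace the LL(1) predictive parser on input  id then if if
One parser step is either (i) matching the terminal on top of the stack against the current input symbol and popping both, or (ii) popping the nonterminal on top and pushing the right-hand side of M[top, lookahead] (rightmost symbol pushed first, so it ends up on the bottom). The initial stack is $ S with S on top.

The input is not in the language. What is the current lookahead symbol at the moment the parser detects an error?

if

step 1: stack=$ S  input=id then if if $  — expand S -> id K if
step 2: stack=$ if K id  input=id then if if $  — match id
step 3: stack=$ if K  input=then if if $  — expand K -> L then
step 4: stack=$ if then L  input=then if if $  — expand L -> λ
step 5: stack=$ if then  input=then if if $  — match then
step 6: stack=$ if  input=if if $  — match if
step 7: stack=$  input=if $  — error: stack empty but input remains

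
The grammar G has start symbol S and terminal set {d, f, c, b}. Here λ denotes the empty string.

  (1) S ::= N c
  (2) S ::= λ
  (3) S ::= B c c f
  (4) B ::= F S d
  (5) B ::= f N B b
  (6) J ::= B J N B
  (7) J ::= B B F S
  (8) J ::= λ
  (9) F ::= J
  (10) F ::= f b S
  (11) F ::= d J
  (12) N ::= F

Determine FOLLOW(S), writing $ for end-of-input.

{$, c, d, f}

FIRST(S): from S::=N c we get {c, d, f}; from S::=λ we get {λ}; from S::=B c c f we get {c, d, f}. So FIRST(S) = {λ, c, d, f}.
FIRST(B): from B::=F S d we get {c, d, f}; from B::=f N B b we get {f}. So FIRST(B) = {c, d, f}.
FIRST(J): from J::=B J N B we get {c, d, f}; from J::=B B F S we get {c, d, f}; from J::=λ we get {λ}. So FIRST(J) = {λ, c, d, f}.
FIRST(F): from F::=J we get {λ, c, d, f}; from F::=f b S we get {f}; from F::=d J we get {d}. So FIRST(F) = {λ, c, d, f}.
FIRST(N): from N::=F we get {λ, c, d, f}. So FIRST(N) = {λ, c, d, f}.
FOLLOW(S) includes $ since S is the start symbol.
FOLLOW(N): in S::=N c, N is followed by c with FIRST {c}; in B::=f N B b, N is followed by B b with FIRST {c, d, f}; in J::=B J N B, N is followed by B with FIRST {c, d, f}. Thus FOLLOW(N) = {c, d, f}.
FOLLOW(S): in B::=F S d, S is followed by d with FIRST {d}; in J::=B B F S, the suffix after S is empty, so FOLLOW(S) ⊇ FOLLOW(J) = {c, d, f}; in F::=f b S, the suffix after S is empty, so FOLLOW(S) ⊇ FOLLOW(F) = {c, d, f}. Thus FOLLOW(S) = {$, c, d, f}.
FOLLOW(B): in S::=B c c f, B is followed by c c f with FIRST {c}; in B::=f N B b, B is followed by b with FIRST {b}; in J::=B J N B (occurrence 1), B is followed by J N B with FIRST {c, d, f}; in J::=B J N B (occurrence 2), the suffix after B is empty, so FOLLOW(B) ⊇ FOLLOW(J) = {c, d, f}; in J::=B B F S (occurrence 1), B is followed by B F S with FIRST {c, d, f}; in J::=B B F S (occurrence 2), B is followed by F S with FIRST {λ, c, d, f}; in J::=B B F S (occurrence 2), the suffix after B is nullable, so FOLLOW(B) ⊇ FOLLOW(J) = {c, d, f}. Thus FOLLOW(B) = {b, c, d, f}.
FOLLOW(J): in J::=B J N B, J is followed by N B with FIRST {c, d, f}; in F::=J, the suffix after J is empty, so FOLLOW(J) ⊇ FOLLOW(F) = {c, d, f}; in F::=d J, the suffix after J is empty, so FOLLOW(J) ⊇ FOLLOW(F) = {c, d, f}. Thus FOLLOW(J) = {c, d, f}.
FOLLOW(F): in B::=F S d, F is followed by S d with FIRST {c, d, f}; in J::=B B F S, F is followed by S with FIRST {λ, c, d, f}; in J::=B B F S, the suffix after F is nullable, so FOLLOW(F) ⊇ FOLLOW(J) = {c, d, f}; in N::=F, the suffix after F is empty, so FOLLOW(F) ⊇ FOLLOW(N) = {c, d, f}. Thus FOLLOW(F) = {c, d, f}.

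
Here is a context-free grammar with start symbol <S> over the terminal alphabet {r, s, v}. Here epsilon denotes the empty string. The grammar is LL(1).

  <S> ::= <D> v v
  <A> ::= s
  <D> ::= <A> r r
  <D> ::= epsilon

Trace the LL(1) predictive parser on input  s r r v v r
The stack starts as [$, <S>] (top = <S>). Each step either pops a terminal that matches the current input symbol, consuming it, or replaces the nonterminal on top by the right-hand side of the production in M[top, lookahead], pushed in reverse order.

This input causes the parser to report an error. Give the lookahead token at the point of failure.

step 1: stack=$ <S>  input=s r r v v r $  — expand <S> ::= <D> v v
step 2: stack=$ v v <D>  input=s r r v v r $  — expand <D> ::= <A> r r
step 3: stack=$ v v r r <A>  input=s r r v v r $  — expand <A> ::= s
step 4: stack=$ v v r r s  input=s r r v v r $  — match s
step 5: stack=$ v v r r  input=r r v v r $  — match r
step 6: stack=$ v v r  input=r v v r $  — match r
step 7: stack=$ v v  input=v v r $  — match v
step 8: stack=$ v  input=v r $  — match v
step 9: stack=$  input=r $  — error: stack empty but input remains

r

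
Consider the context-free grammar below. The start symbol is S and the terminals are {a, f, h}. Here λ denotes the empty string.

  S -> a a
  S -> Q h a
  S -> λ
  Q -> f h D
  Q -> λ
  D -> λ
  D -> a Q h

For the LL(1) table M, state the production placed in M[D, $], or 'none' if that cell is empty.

none

FIRST(Q): from Q->f h D we get {f}; from Q->λ we get {λ}. So FIRST(Q) = {λ, f}.
FIRST(D): from D->λ we get {λ}; from D->a Q h we get {a}. So FIRST(D) = {λ, a}.
FIRST(S): from S->a a we get {a}; from S->Q h a we get {f, h}; from S->λ we get {λ}. So FIRST(S) = {λ, a, f, h}.
FOLLOW(S) includes $ since S is the start symbol.
FOLLOW(Q): in S->Q h a, Q is followed by h a with FIRST {h}; in D->a Q h, Q is followed by h with FIRST {h}. Thus FOLLOW(Q) = {h}.
FOLLOW(D): in Q->f h D, the suffix after D is empty, so FOLLOW(D) ⊇ FOLLOW(Q) = {h}. Thus FOLLOW(D) = {h}.
For D -> λ: FIRST(λ) = {λ}, so it goes in M[D, t] for t ∈ {}; since λ ∈ FIRST, also for every t ∈ FOLLOW(D) = {h}.
For D -> a Q h: FIRST(a Q h) = {a}, so it goes in M[D, t] for t ∈ {a}.
None of these place a production in M[D, $].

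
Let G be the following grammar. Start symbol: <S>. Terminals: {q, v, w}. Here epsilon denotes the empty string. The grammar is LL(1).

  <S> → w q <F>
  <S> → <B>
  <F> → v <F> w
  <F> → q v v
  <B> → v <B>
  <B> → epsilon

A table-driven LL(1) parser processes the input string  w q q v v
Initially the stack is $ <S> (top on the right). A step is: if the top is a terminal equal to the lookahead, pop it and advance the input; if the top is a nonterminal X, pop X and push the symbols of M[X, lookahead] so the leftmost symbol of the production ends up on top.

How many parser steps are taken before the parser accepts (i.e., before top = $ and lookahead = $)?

step 1: stack=$ <S>  input=w q q v v $  — expand <S> → w q <F>
step 2: stack=$ <F> q w  input=w q q v v $  — match w
step 3: stack=$ <F> q  input=q q v v $  — match q
step 4: stack=$ <F>  input=q v v $  — expand <F> → q v v
step 5: stack=$ v v q  input=q v v $  — match q
step 6: stack=$ v v  input=v v $  — match v
step 7: stack=$ v  input=v $  — match v
Accept reached after 7 steps.

7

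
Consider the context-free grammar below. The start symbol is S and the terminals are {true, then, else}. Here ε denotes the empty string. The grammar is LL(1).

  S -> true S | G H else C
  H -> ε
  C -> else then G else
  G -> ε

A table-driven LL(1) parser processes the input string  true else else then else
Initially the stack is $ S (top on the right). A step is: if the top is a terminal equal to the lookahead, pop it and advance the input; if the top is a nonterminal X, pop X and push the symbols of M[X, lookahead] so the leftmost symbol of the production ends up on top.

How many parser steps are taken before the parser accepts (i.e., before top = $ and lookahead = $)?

step 1: stack=$ S  input=true else else then else $  — expand S -> true S
step 2: stack=$ S true  input=true else else then else $  — match true
step 3: stack=$ S  input=else else then else $  — expand S -> G H else C
step 4: stack=$ C else H G  input=else else then else $  — expand G -> ε
step 5: stack=$ C else H  input=else else then else $  — expand H -> ε
step 6: stack=$ C else  input=else else then else $  — match else
step 7: stack=$ C  input=else then else $  — expand C -> else then G else
step 8: stack=$ else G then else  input=else then else $  — match else
step 9: stack=$ else G then  input=then else $  — match then
step 10: stack=$ else G  input=else $  — expand G -> ε
step 11: stack=$ else  input=else $  — match else
Accept reached after 11 steps.

11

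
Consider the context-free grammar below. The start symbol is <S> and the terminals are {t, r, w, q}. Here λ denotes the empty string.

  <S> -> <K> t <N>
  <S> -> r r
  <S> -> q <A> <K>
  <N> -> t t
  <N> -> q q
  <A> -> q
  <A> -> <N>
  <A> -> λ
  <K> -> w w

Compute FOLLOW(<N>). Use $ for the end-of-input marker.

FIRST(<N>): from <N>->t t we get {t}; from <N>->q q we get {q}. So FIRST(<N>) = {q, t}.
FIRST(<K>): from <K>->w w we get {w}. So FIRST(<K>) = {w}.
FIRST(<S>): from <S>-><K> t <N> we get {w}; from <S>->r r we get {r}; from <S>->q <A> <K> we get {q}. So FIRST(<S>) = {q, r, w}.
FIRST(<A>): from <A>->q we get {q}; from <A>-><N> we get {q, t}; from <A>->λ we get {λ}. So FIRST(<A>) = {λ, q, t}.
FOLLOW(<S>) includes $ since <S> is the start symbol.
FOLLOW(<S>): <S> appears on no right-hand side. Thus FOLLOW(<S>) = {$}.
FOLLOW(<A>): in <S>->q <A> <K>, <A> is followed by <K> with FIRST {w}. Thus FOLLOW(<A>) = {w}.
FOLLOW(<N>): in <S>-><K> t <N>, the suffix after <N> is empty, so FOLLOW(<N>) ⊇ FOLLOW(<S>) = {$}; in <A>-><N>, the suffix after <N> is empty, so FOLLOW(<N>) ⊇ FOLLOW(<A>) = {w}. Thus FOLLOW(<N>) = {$, w}.
FOLLOW(<K>): in <S>-><K> t <N>, <K> is followed by t <N> with FIRST {t}; in <S>->q <A> <K>, the suffix after <K> is empty, so FOLLOW(<K>) ⊇ FOLLOW(<S>) = {$}. Thus FOLLOW(<K>) = {$, t}.

{$, w}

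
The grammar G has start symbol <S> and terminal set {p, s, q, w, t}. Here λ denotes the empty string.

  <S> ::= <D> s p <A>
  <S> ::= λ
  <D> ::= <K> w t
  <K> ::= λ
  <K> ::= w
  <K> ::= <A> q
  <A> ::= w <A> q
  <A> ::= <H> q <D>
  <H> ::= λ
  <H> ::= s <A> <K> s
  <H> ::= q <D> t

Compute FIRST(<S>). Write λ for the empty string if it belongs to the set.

{λ, q, s, w}

FIRST(<H>) = {λ, q, s}
FIRST(<A>) = {q, s, w}  (via <H> q <D>)
FIRST(<K>) = {λ, q, s, w}  (via <A> q)
FIRST(<D>) = {q, s, w}  (via <K> w t)
FIRST(<S>) = {λ, q, s, w}  (via <D> s p <A>)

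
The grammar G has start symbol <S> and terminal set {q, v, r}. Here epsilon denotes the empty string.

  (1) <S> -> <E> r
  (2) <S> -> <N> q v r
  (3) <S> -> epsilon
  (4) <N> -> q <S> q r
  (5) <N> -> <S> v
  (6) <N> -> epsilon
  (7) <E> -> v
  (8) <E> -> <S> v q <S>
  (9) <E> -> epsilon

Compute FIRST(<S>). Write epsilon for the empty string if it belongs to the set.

{epsilon, q, r, v}

FIRST(<S>): from <S>-><E> r we get {q, r, v}; from <S>-><N> q v r we get {q, r, v}; from <S>->epsilon we get {epsilon}. So FIRST(<S>) = {epsilon, q, r, v}.
FIRST(<N>): from <N>->q <S> q r we get {q}; from <N>-><S> v we get {q, r, v}; from <N>->epsilon we get {epsilon}. So FIRST(<N>) = {epsilon, q, r, v}.
FIRST(<E>): from <E>->v we get {v}; from <E>-><S> v q <S> we get {q, r, v}; from <E>->epsilon we get {epsilon}. So FIRST(<E>) = {epsilon, q, r, v}.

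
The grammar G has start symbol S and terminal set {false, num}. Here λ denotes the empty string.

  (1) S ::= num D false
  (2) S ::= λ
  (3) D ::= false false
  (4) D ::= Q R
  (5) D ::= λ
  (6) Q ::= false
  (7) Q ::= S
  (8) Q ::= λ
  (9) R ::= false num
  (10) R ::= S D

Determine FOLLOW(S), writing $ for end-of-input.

{$, false, num}

FIRST(S) = {λ, num}
FIRST(Q) = {λ, false, num}  (via S)
FIRST(D) = {λ, false, num}  (via Q R)
FIRST(R) = {λ, false, num}  (via S D)
FOLLOW(S) includes $ since S is the start symbol.
FOLLOW(S): in Q::=S, the suffix after S is empty, so FOLLOW(S) ⊇ FOLLOW(Q) = {false, num}; in R::=S D, S is followed by D with FIRST {λ, false, num}; in R::=S D, the suffix after S is nullable, so FOLLOW(S) ⊇ FOLLOW(R) = {false}. Thus FOLLOW(S) = {$, false, num}.
FOLLOW(D): in S::=num D false, D is followed by false with FIRST {false}; in R::=S D, the suffix after D is empty, so FOLLOW(D) ⊇ FOLLOW(R) = {false}. Thus FOLLOW(D) = {false}.
FOLLOW(Q): in D::=Q R, Q is followed by R with FIRST {λ, false, num}; in D::=Q R, the suffix after Q is nullable, so FOLLOW(Q) ⊇ FOLLOW(D) = {false}. Thus FOLLOW(Q) = {false, num}.
FOLLOW(R): in D::=Q R, the suffix after R is empty, so FOLLOW(R) ⊇ FOLLOW(D) = {false}. Thus FOLLOW(R) = {false}.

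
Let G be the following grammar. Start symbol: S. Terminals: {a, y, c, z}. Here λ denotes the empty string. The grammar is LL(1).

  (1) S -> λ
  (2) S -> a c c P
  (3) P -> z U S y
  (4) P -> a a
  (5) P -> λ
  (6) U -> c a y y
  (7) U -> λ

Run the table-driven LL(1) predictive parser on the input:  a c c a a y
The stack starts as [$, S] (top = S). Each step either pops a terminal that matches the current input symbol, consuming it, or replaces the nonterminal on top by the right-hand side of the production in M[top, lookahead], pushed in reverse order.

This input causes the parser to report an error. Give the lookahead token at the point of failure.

step 1: stack=$ S  input=a c c a a y $  — expand S -> a c c P
step 2: stack=$ P c c a  input=a c c a a y $  — match a
step 3: stack=$ P c c  input=c c a a y $  — match c
step 4: stack=$ P c  input=c a a y $  — match c
step 5: stack=$ P  input=a a y $  — expand P -> a a
step 6: stack=$ a a  input=a a y $  — match a
step 7: stack=$ a  input=a y $  — match a
step 8: stack=$  input=y $  — error: stack empty but input remains

y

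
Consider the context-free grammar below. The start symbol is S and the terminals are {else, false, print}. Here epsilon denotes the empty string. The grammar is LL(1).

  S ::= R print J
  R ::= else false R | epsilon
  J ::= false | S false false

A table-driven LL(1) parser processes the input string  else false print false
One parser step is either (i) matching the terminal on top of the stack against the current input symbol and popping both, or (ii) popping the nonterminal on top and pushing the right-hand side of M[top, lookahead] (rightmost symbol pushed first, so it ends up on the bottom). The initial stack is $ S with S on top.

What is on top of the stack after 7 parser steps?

false

     Stack                   Input                     Action
  1  $ S                     else false print false $  expand S ::= R print J
  2  $ J print R             else false print false $  expand R ::= else false R
  3  $ J print R false else  else false print false $  match else
  4  $ J print R false       false print false $       match false
  5  $ J print R             print false $             expand R ::= epsilon
  6  $ J print               print false $             match print
  7  $ J                     false $                   expand J ::= false
Stack after step 7: $ false (top = false).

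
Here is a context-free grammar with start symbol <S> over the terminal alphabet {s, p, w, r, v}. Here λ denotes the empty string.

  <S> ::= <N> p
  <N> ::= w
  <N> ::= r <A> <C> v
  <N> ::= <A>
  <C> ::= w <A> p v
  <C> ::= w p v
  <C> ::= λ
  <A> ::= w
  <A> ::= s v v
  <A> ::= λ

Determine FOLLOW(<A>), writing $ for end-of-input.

FIRST(<C>) = {λ, w}
FIRST(<A>) = {λ, s, w}
FIRST(<N>) = {λ, r, s, w}  (via <A>)
FIRST(<S>) = {p, r, s, w}  (via <N> p)
FOLLOW(<S>) includes $ since <S> is the start symbol.
FOLLOW(<S>): <S> appears on no right-hand side. Thus FOLLOW(<S>) = {$}.
FOLLOW(<N>): in <S>::=<N> p, <N> is followed by p with FIRST {p}. Thus FOLLOW(<N>) = {p}.
FOLLOW(<C>): in <N>::=r <A> <C> v, <C> is followed by v with FIRST {v}. Thus FOLLOW(<C>) = {v}.
FOLLOW(<A>): in <N>::=r <A> <C> v, <A> is followed by <C> v with FIRST {v, w}; in <N>::=<A>, the suffix after <A> is empty, so FOLLOW(<A>) ⊇ FOLLOW(<N>) = {p}; in <C>::=w <A> p v, <A> is followed by p v with FIRST {p}. Thus FOLLOW(<A>) = {p, v, w}.

{p, v, w}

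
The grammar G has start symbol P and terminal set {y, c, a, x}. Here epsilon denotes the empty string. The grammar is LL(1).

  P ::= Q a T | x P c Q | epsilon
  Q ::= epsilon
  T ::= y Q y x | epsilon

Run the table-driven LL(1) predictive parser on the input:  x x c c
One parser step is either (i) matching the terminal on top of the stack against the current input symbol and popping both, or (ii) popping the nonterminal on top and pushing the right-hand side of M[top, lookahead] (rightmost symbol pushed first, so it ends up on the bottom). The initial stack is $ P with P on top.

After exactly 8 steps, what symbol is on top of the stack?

     Stack          Input      Action
  1  $ P            x x c c $  expand P ::= x P c Q
  2  $ Q c P x      x x c c $  match x
  3  $ Q c P        x c c $    expand P ::= x P c Q
  4  $ Q c Q c P x  x c c $    match x
  5  $ Q c Q c P    c c $      expand P ::= epsilon
  6  $ Q c Q c      c c $      match c
  7  $ Q c Q        c $        expand Q ::= epsilon
  8  $ Q c          c $        match c
Stack after step 8: $ Q (top = Q).

Q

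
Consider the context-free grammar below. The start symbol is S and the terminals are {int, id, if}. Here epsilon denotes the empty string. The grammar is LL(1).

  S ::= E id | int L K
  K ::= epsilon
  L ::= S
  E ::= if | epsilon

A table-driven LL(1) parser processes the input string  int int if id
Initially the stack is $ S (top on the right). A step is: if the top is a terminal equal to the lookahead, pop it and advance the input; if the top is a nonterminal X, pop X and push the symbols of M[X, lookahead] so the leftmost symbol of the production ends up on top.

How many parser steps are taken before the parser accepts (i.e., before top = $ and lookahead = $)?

      Stack        Input            Action
   1  $ S          int int if id $  expand S ::= int L K
   2  $ K L int    int int if id $  match int
   3  $ K L        int if id $      expand L ::= S
   4  $ K S        int if id $      expand S ::= int L K
   5  $ K K L int  int if id $      match int
   6  $ K K L      if id $          expand L ::= S
   7  $ K K S      if id $          expand S ::= E id
   8  $ K K id E   if id $          expand E ::= if
   9  $ K K id if  if id $          match if
  10  $ K K id     id $             match id
  11  $ K K        $                expand K ::= epsilon
  12  $ K          $                expand K ::= epsilon
Accept reached after 12 steps.

12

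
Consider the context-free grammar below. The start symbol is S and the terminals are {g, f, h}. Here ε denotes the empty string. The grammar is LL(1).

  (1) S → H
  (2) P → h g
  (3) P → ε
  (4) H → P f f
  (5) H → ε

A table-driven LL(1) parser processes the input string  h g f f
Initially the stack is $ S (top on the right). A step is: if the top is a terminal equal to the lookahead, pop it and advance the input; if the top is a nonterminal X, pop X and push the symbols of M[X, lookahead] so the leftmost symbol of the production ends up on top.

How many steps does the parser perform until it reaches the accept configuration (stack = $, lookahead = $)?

step 1: stack=$ S  input=h g f f $  — expand S → H
step 2: stack=$ H  input=h g f f $  — expand H → P f f
step 3: stack=$ f f P  input=h g f f $  — expand P → h g
step 4: stack=$ f f g h  input=h g f f $  — match h
step 5: stack=$ f f g  input=g f f $  — match g
step 6: stack=$ f f  input=f f $  — match f
step 7: stack=$ f  input=f $  — match f
Accept reached after 7 steps.

7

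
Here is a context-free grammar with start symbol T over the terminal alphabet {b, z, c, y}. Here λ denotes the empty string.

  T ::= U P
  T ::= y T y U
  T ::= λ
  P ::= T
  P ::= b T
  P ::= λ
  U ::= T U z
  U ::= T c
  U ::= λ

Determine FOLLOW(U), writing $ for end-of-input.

{$, b, c, y, z}

FIRST(T) = {λ, b, c, y, z}  (via U P)
FIRST(P) = {λ, b, c, y, z}  (via T)
FIRST(U) = {λ, b, c, y, z}  (via T U z, T c)
FOLLOW(T) includes $ since T is the start symbol.
FOLLOW(T): in T::=y T y U, T is followed by y U with FIRST {y}; in P::=T, the suffix after T is empty, so FOLLOW(T) ⊇ FOLLOW(P) = {$, b, c, y, z}; in P::=b T, the suffix after T is empty, so FOLLOW(T) ⊇ FOLLOW(P) = {$, b, c, y, z}; in U::=T U z, T is followed by U z with FIRST {b, c, y, z}; in U::=T c, T is followed by c with FIRST {c}. Thus FOLLOW(T) = {$, b, c, y, z}.
FOLLOW(P): in T::=U P, the suffix after P is empty, so FOLLOW(P) ⊇ FOLLOW(T) = {$, b, c, y, z}. Thus FOLLOW(P) = {$, b, c, y, z}.
FOLLOW(U): in T::=U P, U is followed by P with FIRST {λ, b, c, y, z}; in T::=U P, the suffix after U is nullable, so FOLLOW(U) ⊇ FOLLOW(T) = {$, b, c, y, z}; in T::=y T y U, the suffix after U is empty, so FOLLOW(U) ⊇ FOLLOW(T) = {$, b, c, y, z}; in U::=T U z, U is followed by z with FIRST {z}. Thus FOLLOW(U) = {$, b, c, y, z}.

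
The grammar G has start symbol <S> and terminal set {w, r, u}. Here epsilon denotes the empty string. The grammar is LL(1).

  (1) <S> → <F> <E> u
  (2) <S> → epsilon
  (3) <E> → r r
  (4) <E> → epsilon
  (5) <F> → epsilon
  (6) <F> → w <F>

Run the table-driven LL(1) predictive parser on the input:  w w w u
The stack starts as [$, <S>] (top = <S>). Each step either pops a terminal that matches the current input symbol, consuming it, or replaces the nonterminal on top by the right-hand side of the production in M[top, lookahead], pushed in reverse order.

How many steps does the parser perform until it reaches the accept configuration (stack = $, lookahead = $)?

      Stack          Input      Action
   1  $ <S>          w w w u $  expand <S> → <F> <E> u
   2  $ u <E> <F>    w w w u $  expand <F> → w <F>
   3  $ u <E> <F> w  w w w u $  match w
   4  $ u <E> <F>    w w u $    expand <F> → w <F>
   5  $ u <E> <F> w  w w u $    match w
   6  $ u <E> <F>    w u $      expand <F> → w <F>
   7  $ u <E> <F> w  w u $      match w
   8  $ u <E> <F>    u $        expand <F> → epsilon
   9  $ u <E>        u $        expand <E> → epsilon
  10  $ u            u $        match u
Accept reached after 10 steps.

10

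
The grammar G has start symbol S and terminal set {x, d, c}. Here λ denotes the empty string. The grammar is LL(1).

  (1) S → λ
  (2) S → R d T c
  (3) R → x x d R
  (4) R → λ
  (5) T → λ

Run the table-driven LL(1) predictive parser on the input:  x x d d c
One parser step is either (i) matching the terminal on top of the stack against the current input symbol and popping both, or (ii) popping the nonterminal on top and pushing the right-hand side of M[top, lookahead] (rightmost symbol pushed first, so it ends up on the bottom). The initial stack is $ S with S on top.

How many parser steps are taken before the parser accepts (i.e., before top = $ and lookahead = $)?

9

     Stack            Input        Action
  1  $ S              x x d d c $  expand S → R d T c
  2  $ c T d R        x x d d c $  expand R → x x d R
  3  $ c T d R d x x  x x d d c $  match x
  4  $ c T d R d x    x d d c $    match x
  5  $ c T d R d      d d c $      match d
  6  $ c T d R        d c $        expand R → λ
  7  $ c T d          d c $        match d
  8  $ c T            c $          expand T → λ
  9  $ c              c $          match c
Accept reached after 9 steps.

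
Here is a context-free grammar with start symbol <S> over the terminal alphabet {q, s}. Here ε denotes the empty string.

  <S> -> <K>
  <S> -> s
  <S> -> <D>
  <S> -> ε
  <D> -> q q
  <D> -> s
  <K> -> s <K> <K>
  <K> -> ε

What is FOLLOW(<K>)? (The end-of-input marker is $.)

FIRST(<D>): from <D>->q q we get {q}; from <D>->s we get {s}. So FIRST(<D>) = {q, s}.
FIRST(<K>): from <K>->s <K> <K> we get {s}; from <K>->ε we get {ε}. So FIRST(<K>) = {ε, s}.
FIRST(<S>): from <S>-><K> we get {ε, s}; from <S>->s we get {s}; from <S>-><D> we get {q, s}; from <S>->ε we get {ε}. So FIRST(<S>) = {ε, q, s}.
FOLLOW(<S>) includes $ since <S> is the start symbol.
FOLLOW(<S>): <S> appears on no right-hand side. Thus FOLLOW(<S>) = {$}.
FOLLOW(<D>): in <S>-><D>, the suffix after <D> is empty, so FOLLOW(<D>) ⊇ FOLLOW(<S>) = {$}. Thus FOLLOW(<D>) = {$}.
FOLLOW(<K>): in <S>-><K>, the suffix after <K> is empty, so FOLLOW(<K>) ⊇ FOLLOW(<S>) = {$}; in <K>->s <K> <K> (occurrence 1), <K> is followed by <K> with FIRST {ε, s}; in <K>->s <K> <K> (occurrence 1), the suffix after <K> is nullable (adds nothing new); in <K>->s <K> <K> (occurrence 2), the suffix after <K> is empty (adds nothing new). Thus FOLLOW(<K>) = {$, s}.

{$, s}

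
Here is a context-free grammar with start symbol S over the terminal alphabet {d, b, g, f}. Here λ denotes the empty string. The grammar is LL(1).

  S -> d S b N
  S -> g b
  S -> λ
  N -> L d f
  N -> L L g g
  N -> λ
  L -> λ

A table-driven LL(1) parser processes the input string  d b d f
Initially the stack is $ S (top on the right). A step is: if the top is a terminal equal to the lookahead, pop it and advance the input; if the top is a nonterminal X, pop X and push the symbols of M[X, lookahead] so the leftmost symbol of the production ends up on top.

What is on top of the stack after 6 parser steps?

d

step 1: stack=$ S  input=d b d f $  — expand S -> d S b N
step 2: stack=$ N b S d  input=d b d f $  — match d
step 3: stack=$ N b S  input=b d f $  — expand S -> λ
step 4: stack=$ N b  input=b d f $  — match b
step 5: stack=$ N  input=d f $  — expand N -> L d f
step 6: stack=$ f d L  input=d f $  — expand L -> λ
Stack after step 6: $ f d (top = d).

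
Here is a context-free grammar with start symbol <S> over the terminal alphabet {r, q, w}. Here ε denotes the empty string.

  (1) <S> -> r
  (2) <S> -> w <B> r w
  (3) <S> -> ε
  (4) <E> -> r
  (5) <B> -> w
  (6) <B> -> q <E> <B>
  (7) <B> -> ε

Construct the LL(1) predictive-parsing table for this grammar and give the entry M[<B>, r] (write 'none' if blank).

<B> -> ε

FIRST(<S>) = {ε, r, w}
FIRST(<E>) = {r}
FIRST(<B>) = {ε, q, w}
FOLLOW(<S>) includes $ since <S> is the start symbol.
FOLLOW(<B>): in <S>->w <B> r w, <B> is followed by r w with FIRST {r}; in <B>->q <E> <B>, the suffix after <B> is empty (adds nothing new). Thus FOLLOW(<B>) = {r}.
For <B> -> w: FIRST(w) = {w}, so it goes in M[<B>, t] for t ∈ {w}.
For <B> -> q <E> <B>: FIRST(q <E> <B>) = {q}, so it goes in M[<B>, t] for t ∈ {q}.
For <B> -> ε: FIRST(ε) = {ε}, so it goes in M[<B>, t] for t ∈ {}; since ε ∈ FIRST, also for every t ∈ FOLLOW(<B>) = {r}.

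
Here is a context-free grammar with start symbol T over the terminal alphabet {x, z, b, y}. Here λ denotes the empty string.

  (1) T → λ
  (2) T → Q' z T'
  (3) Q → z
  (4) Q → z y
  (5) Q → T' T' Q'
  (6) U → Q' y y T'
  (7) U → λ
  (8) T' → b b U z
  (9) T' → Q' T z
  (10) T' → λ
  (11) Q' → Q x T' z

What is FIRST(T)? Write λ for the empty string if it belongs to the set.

FIRST(T) = {λ, b, z}  (via Q' z T')
FIRST(Q) = {b, z}  (via T' T' Q')
FIRST(Q') = {b, z}  (via Q x T' z)
FIRST(U) = {λ, b, z}  (via Q' y y T')
FIRST(T') = {λ, b, z}  (via Q' T z)

{λ, b, z}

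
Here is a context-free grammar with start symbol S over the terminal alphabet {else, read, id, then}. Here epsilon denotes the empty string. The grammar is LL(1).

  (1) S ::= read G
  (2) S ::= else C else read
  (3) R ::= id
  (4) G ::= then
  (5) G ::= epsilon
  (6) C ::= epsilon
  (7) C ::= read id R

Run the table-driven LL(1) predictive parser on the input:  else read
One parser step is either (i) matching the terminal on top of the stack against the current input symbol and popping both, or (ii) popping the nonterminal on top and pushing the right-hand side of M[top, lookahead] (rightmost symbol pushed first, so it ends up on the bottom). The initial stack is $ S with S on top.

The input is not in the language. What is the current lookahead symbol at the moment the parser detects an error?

$

step 1: stack=$ S  input=else read $  — expand S ::= else C else read
step 2: stack=$ read else C else  input=else read $  — match else
step 3: stack=$ read else C  input=read $  — expand C ::= read id R
step 4: stack=$ read else R id read  input=read $  — match read
step 5: stack=$ read else R id  input=$  — error: top is terminal id but lookahead is $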